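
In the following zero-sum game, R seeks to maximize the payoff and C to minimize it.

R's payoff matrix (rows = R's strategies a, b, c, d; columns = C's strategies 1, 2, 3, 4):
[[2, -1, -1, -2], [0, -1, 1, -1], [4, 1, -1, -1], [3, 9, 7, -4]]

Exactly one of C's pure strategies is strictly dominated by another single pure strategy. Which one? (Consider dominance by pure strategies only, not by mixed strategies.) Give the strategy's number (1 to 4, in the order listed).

C prefers columns that give R less. Compare 1 with 4: -2 < 2, -1 < 0, -1 < 4, -4 < 3.
So 4 strictly dominates 1 for C; 1 is strictly dominated.

1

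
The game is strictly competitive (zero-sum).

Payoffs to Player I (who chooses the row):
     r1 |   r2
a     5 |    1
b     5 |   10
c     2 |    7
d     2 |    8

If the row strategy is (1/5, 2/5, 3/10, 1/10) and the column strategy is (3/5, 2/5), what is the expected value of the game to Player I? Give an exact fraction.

128/25

Against (3/5, 2/5), each row's expected payoff is a: 17/5; b: 7; c: 4; d: 22/5.
Taking the (1/5, 2/5, 3/10, 1/10)-weighted average: (1/5)·(17/5) + (2/5)·(7) + (3/10)·(4) + (1/10)·(22/5) = 128/25.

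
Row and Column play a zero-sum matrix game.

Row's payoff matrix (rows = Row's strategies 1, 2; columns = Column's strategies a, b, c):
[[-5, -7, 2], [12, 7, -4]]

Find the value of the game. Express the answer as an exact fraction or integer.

Column a is strictly dominated by b for Column (it gives Row more in every row).
The remaining 2×2 game on (1, 2) × (b, c) has no saddle point. Let Row play 1 with probability p; indifference gives −7p + 7(1−p) = 2p − 4(1−p), so p = 11/20.
Similarly Column's optimal q on b is 3/10, and the value is -7·(3/10) + (2)·(7/10) = -7/10.

-7/10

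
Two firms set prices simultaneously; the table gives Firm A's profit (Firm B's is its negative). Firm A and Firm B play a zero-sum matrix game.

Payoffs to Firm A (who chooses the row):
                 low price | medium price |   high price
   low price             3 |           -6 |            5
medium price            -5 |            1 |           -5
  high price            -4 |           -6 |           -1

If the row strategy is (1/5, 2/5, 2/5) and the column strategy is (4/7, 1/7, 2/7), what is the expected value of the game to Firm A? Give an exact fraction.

-18/7

Against (4/7, 1/7, 2/7), each row's expected payoff is low price: 16/7; medium price: -29/7; high price: -24/7.
Taking the (1/5, 2/5, 2/5)-weighted average: (1/5)·(16/7) + (2/5)·(-29/7) + (2/5)·(-24/7) = -18/7.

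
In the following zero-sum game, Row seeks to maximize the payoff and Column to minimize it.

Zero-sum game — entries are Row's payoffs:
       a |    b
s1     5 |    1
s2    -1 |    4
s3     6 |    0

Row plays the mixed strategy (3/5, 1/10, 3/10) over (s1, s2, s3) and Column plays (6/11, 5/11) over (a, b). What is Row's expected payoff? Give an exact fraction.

Against (6/11, 5/11), each row's expected payoff is s1: 35/11; s2: 14/11; s3: 36/11.
Taking the (3/5, 1/10, 3/10)-weighted average: (3/5)·(35/11) + (1/10)·(14/11) + (3/10)·(36/11) = 166/55.

166/55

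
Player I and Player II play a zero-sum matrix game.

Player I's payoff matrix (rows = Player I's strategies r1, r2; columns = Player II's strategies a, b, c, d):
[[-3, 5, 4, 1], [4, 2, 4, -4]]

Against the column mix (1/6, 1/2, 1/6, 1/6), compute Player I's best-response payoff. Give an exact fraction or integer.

17/6

r1: (-3)·(1/6) + (5)·(1/2) + (4)·(1/6) + (1)·(1/6) = 17/6.
r2: (4)·(1/6) + (2)·(1/2) + (4)·(1/6) + (-4)·(1/6) = 5/3.
The best pure response is r1 with expected payoff 17/6.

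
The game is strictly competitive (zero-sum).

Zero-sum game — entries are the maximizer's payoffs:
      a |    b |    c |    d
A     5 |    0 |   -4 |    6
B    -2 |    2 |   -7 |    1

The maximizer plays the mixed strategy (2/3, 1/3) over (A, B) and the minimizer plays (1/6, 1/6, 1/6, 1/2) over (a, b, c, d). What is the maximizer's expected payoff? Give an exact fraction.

Against (1/6, 1/6, 1/6, 1/2), each row's expected payoff is A: 19/6; B: -2/3.
Taking the (2/3, 1/3)-weighted average: (2/3)·(19/6) + (1/3)·(-2/3) = 17/9.

17/9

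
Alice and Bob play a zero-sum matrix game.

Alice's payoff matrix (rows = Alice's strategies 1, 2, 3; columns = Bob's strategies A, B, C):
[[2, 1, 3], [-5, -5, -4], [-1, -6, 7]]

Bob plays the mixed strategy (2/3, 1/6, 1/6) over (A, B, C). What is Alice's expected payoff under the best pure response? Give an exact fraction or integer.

2

1: (2)·(2/3) + (1)·(1/6) + (3)·(1/6) = 2.
2: (-5)·(2/3) + (-5)·(1/6) + (-4)·(1/6) = -29/6.
3: (-1)·(2/3) + (-6)·(1/6) + (7)·(1/6) = -1/2.
The best pure response is 1 with expected payoff 2.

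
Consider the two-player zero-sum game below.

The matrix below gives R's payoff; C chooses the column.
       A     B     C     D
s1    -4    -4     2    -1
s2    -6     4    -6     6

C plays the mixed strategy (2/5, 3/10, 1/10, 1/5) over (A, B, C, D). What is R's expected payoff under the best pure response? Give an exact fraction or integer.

s1: (-4)·(2/5) + (-4)·(3/10) + (2)·(1/10) + (-1)·(1/5) = -14/5.
s2: (-6)·(2/5) + (4)·(3/10) + (-6)·(1/10) + (6)·(1/5) = -3/5.
The best pure response is s2 with expected payoff -3/5.

-3/5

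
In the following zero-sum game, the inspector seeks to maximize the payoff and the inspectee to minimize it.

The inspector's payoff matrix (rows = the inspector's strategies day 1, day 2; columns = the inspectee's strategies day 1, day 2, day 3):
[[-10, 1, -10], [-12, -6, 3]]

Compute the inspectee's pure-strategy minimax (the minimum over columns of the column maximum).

The worst case (largest entry) in each column is day 1: -10, day 2: 1, day 3: 3.
The best (smallest) of these is -10.

-10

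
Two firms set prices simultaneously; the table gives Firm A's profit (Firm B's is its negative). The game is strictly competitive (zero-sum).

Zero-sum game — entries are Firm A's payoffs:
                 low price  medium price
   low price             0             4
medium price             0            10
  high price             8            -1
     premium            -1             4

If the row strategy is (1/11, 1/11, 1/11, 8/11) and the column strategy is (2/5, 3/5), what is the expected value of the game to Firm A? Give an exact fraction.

Against (2/5, 3/5), each row's expected payoff is low price: 12/5; medium price: 6; high price: 13/5; premium: 2.
Taking the (1/11, 1/11, 1/11, 8/11)-weighted average: (1/11)·(12/5) + (1/11)·(6) + (1/11)·(13/5) + (8/11)·(2) = 27/11.

27/11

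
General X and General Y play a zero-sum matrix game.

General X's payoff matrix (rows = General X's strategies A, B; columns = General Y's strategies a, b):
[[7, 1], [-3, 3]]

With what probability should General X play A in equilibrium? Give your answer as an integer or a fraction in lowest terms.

1/2

Row minima are 1 and -3, so General X's maximin is 1; column maxima are 7 and 3, so General Y's minimax is 3. These differ, so the equilibrium is in mixed strategies.
Let General X play A with probability p. General Y is indifferent when 7p − 3(1−p) = p + 3(1−p), giving p = 1/2.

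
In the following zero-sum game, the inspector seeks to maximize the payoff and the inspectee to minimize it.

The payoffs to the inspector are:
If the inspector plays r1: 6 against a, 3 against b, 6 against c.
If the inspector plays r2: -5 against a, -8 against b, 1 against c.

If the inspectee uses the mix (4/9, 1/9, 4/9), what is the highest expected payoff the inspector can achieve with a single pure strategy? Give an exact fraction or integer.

17/3

r1: (6)·(4/9) + (3)·(1/9) + (6)·(4/9) = 17/3.
r2: (-5)·(4/9) + (-8)·(1/9) + (1)·(4/9) = -8/3.
The best pure response is r1 with expected payoff 17/3.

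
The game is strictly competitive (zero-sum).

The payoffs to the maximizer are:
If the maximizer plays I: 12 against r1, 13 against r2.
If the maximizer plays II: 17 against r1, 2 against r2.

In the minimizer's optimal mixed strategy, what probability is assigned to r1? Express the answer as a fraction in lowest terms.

11/16

Row minima are 12 and 2, so the maximizer's maximin is 12; column maxima are 17 and 13, so the minimizer's minimax is 13. These differ, so the equilibrium is in mixed strategies.
Let the minimizer play r1 with probability q. The maximizer is indifferent when 12q + 13(1−q) = 17q + 2(1−q), giving q = 11/16.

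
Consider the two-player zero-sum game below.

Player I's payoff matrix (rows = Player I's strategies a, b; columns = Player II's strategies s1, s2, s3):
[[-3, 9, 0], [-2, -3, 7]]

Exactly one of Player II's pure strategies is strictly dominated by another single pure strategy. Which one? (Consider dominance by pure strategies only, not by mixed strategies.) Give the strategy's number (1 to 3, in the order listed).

3

Player II prefers columns that give Player I less. Compare s3 with s1: -3 < 0, -2 < 7.
So s1 strictly dominates s3 for Player II; s3 is strictly dominated.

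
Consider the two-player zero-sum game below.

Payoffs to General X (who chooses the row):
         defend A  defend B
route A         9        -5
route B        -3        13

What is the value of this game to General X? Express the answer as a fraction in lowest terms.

Row minima are -5 and -3, so General X's maximin is -3; column maxima are 9 and 13, so General Y's minimax is 9. These differ, so the equilibrium is in mixed strategies.
Let General X play route A with probability p. General Y is indifferent when 9p − 3(1−p) = −5p + 13(1−p), giving p = 8/15.
Let General Y play defend A with probability q. General X is indifferent when 9q − 5(1−q) = −3q + 13(1−q), giving q = 3/5.
The value is 9·(3/5) + (-5)·(2/5) = 17/5.

17/5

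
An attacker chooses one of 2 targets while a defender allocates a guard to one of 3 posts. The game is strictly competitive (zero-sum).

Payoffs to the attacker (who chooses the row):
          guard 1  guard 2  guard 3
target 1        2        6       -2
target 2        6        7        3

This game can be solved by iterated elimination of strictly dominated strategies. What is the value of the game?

Row target 1 is strictly dominated by row target 2 (6>2, 7>6, 3>-2); eliminate target 1.
Column guard 1 is strictly dominated by guard 3 for the defender (3<6); eliminate guard 1.
Column guard 2 is strictly dominated by guard 3 for the defender (3<7); eliminate guard 2.
Only (target 2, guard 3) remains, with payoff 3.

3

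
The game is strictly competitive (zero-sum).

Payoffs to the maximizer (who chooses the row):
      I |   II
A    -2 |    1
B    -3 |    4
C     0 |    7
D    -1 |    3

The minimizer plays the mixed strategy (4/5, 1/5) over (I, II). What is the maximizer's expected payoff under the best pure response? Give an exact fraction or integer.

7/5

A: (-2)·(4/5) + (1)·(1/5) = -7/5.
B: (-3)·(4/5) + (4)·(1/5) = -8/5.
C: (0)·(4/5) + (7)·(1/5) = 7/5.
D: (-1)·(4/5) + (3)·(1/5) = -1/5.
The best pure response is C with expected payoff 7/5.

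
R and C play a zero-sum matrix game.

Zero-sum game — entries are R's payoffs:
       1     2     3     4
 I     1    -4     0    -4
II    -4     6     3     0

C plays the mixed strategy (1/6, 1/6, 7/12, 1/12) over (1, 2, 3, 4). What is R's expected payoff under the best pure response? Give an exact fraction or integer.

25/12

I: (1)·(1/6) + (-4)·(1/6) + (0)·(7/12) + (-4)·(1/12) = -5/6.
II: (-4)·(1/6) + (6)·(1/6) + (3)·(7/12) + (0)·(1/12) = 25/12.
The best pure response is II with expected payoff 25/12.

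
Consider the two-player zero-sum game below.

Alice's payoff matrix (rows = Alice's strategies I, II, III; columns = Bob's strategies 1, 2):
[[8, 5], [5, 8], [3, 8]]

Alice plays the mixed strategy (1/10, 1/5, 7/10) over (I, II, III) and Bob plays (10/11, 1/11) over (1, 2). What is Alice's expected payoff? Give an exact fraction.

467/110

Against (10/11, 1/11), each row's expected payoff is I: 85/11; II: 58/11; III: 38/11.
Taking the (1/10, 1/5, 7/10)-weighted average: (1/10)·(85/11) + (1/5)·(58/11) + (7/10)·(38/11) = 467/110.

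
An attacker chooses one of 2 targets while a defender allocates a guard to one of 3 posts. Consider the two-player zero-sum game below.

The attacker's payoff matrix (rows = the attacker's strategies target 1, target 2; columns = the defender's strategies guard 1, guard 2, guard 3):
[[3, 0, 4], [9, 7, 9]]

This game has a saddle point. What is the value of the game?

Row minima: 0, 7 → the attacker's maximin is 7.
Column maxima: 9, 7, 9 → the defender's minimax is 7.
They coincide at (target 2, guard 2), so the value is 7.

7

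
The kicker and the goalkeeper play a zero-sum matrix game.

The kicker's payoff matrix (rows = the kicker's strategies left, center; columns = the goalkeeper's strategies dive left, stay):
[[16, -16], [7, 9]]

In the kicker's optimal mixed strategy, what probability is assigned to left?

Row minima are -16 and 7, so the kicker's maximin is 7; column maxima are 16 and 9, so the goalkeeper's minimax is 9. These differ, so the equilibrium is in mixed strategies.
Let the kicker play left with probability p. The goalkeeper is indifferent when 16p + 7(1−p) = −16p + 9(1−p), giving p = 1/17.

1/17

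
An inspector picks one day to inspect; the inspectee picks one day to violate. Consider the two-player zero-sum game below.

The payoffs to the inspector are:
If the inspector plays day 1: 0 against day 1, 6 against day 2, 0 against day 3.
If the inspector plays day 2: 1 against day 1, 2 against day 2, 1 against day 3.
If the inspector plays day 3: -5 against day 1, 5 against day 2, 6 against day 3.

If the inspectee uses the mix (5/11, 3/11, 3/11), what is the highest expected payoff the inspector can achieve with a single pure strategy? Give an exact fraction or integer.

18/11

day 1: (0)·(5/11) + (6)·(3/11) + (0)·(3/11) = 18/11.
day 2: (1)·(5/11) + (2)·(3/11) + (1)·(3/11) = 14/11.
day 3: (-5)·(5/11) + (5)·(3/11) + (6)·(3/11) = 8/11.
The best pure response is day 1 with expected payoff 18/11.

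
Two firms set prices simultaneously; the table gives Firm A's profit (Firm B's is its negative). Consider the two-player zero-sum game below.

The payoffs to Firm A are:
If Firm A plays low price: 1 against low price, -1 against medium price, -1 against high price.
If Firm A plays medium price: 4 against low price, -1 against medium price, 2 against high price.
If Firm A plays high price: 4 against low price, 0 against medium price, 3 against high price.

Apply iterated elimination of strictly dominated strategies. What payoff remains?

Column low price is strictly dominated by medium price for Firm B (-1<1, -1<4, 0<4); eliminate low price.
Row low price is strictly dominated by row high price (0>-1, 3>-1); eliminate low price.
Column high price is strictly dominated by medium price for Firm B (-1<2, 0<3); eliminate high price.
Row medium price is strictly dominated by row high price (0>-1); eliminate medium price.
Only (high price, medium price) remains, with payoff 0.

0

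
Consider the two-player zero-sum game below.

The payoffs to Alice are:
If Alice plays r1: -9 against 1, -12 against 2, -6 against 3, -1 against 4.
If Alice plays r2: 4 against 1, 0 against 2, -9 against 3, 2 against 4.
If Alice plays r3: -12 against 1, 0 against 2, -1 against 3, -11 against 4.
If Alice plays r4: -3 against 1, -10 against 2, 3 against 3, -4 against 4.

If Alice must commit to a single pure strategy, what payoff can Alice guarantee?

The worst-case payoff for each row is r1: -12, r2: -9, r3: -12, r4: -10.
The best of these is -9.

-9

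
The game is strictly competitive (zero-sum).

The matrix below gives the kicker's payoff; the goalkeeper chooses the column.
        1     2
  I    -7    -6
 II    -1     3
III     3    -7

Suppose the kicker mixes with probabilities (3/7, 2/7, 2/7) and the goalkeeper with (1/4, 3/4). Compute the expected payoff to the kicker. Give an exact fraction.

-95/28

Against (1/4, 3/4), each row's expected payoff is I: -25/4; II: 2; III: -9/2.
Taking the (3/7, 2/7, 2/7)-weighted average: (3/7)·(-25/4) + (2/7)·(2) + (2/7)·(-9/2) = -95/28.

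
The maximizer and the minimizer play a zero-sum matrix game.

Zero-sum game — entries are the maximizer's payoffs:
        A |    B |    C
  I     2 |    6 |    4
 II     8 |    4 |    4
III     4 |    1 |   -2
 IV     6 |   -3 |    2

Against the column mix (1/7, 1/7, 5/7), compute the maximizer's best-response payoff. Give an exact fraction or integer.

32/7

I: (2)·(1/7) + (6)·(1/7) + (4)·(5/7) = 4.
II: (8)·(1/7) + (4)·(1/7) + (4)·(5/7) = 32/7.
III: (4)·(1/7) + (1)·(1/7) + (-2)·(5/7) = -5/7.
IV: (6)·(1/7) + (-3)·(1/7) + (2)·(5/7) = 13/7.
The best pure response is II with expected payoff 32/7.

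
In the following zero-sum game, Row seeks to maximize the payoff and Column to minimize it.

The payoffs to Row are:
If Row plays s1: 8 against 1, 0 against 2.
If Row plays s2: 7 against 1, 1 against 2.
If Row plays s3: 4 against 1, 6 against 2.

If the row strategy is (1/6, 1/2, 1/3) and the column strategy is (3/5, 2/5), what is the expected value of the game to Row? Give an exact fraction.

47/10

Against (3/5, 2/5), each row's expected payoff is s1: 24/5; s2: 23/5; s3: 24/5.
Taking the (1/6, 1/2, 1/3)-weighted average: (1/6)·(24/5) + (1/2)·(23/5) + (1/3)·(24/5) = 47/10.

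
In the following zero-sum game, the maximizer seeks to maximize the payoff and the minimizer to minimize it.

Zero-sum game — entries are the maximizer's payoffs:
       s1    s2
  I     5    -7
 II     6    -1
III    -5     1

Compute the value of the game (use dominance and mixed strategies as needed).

1/13

Row I is strictly dominated by row II, so the maximizer never plays it.
The remaining 2×2 game on (II, III) × (s1, s2) has no saddle point. Let the maximizer play II with probability p; indifference gives 6p − 5(1−p) = −p + (1−p), so p = 6/13.
Similarly the minimizer's optimal q on s1 is 2/13, and the value is 6·(2/13) + (-1)·(11/13) = 1/13.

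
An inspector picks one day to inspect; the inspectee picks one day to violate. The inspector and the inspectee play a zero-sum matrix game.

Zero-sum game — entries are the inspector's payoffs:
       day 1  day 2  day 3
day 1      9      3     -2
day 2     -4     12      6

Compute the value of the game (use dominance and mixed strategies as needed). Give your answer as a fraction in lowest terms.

Column day 2 is strictly dominated by day 3 for the inspectee (it gives the inspector more in every row).
The remaining 2×2 game on (day 1, day 2) × (day 1, day 3) has no saddle point. Let the inspector play day 1 with probability p; indifference gives 9p − 4(1−p) = −2p + 6(1−p), so p = 10/21.
Similarly the inspectee's optimal q on day 1 is 8/21, and the value is 9·(8/21) + (-2)·(13/21) = 46/21.

46/21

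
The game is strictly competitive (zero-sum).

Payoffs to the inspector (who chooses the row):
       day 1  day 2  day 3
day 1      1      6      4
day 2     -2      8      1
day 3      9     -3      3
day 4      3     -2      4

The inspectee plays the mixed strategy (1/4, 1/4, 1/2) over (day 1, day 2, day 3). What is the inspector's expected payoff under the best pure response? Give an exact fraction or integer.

day 1: (1)·(1/4) + (6)·(1/4) + (4)·(1/2) = 15/4.
day 2: (-2)·(1/4) + (8)·(1/4) + (1)·(1/2) = 2.
day 3: (9)·(1/4) + (-3)·(1/4) + (3)·(1/2) = 3.
day 4: (3)·(1/4) + (-2)·(1/4) + (4)·(1/2) = 9/4.
The best pure response is day 1 with expected payoff 15/4.

15/4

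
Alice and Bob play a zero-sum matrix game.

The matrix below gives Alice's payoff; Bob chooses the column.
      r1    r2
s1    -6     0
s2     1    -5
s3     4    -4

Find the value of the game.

-12/7

Row s2 is strictly dominated by row s3, so Alice never plays it.
The remaining 2×2 game on (s1, s3) × (r1, r2) has no saddle point. Let Alice play s1 with probability p; indifference gives −6p + 4(1−p) = −4(1−p), so p = 4/7.
Similarly Bob's optimal q on r1 is 2/7, and the value is -6·(2/7) + (0)·(5/7) = -12/7.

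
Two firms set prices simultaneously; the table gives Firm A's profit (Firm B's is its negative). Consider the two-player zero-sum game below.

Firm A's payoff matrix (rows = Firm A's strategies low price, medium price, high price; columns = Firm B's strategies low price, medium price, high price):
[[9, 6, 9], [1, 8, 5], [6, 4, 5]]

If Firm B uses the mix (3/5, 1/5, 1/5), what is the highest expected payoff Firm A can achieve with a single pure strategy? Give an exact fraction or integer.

low price: (9)·(3/5) + (6)·(1/5) + (9)·(1/5) = 42/5.
medium price: (1)·(3/5) + (8)·(1/5) + (5)·(1/5) = 16/5.
high price: (6)·(3/5) + (4)·(1/5) + (5)·(1/5) = 27/5.
The best pure response is low price with expected payoff 42/5.

42/5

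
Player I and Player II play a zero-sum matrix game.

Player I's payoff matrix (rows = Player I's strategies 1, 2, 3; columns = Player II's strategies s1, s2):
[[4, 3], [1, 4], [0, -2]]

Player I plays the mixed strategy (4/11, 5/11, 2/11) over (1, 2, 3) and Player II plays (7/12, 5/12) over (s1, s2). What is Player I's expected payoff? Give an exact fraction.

287/132

Against (7/12, 5/12), each row's expected payoff is 1: 43/12; 2: 9/4; 3: -5/6.
Taking the (4/11, 5/11, 2/11)-weighted average: (4/11)·(43/12) + (5/11)·(9/4) + (2/11)·(-5/6) = 287/132.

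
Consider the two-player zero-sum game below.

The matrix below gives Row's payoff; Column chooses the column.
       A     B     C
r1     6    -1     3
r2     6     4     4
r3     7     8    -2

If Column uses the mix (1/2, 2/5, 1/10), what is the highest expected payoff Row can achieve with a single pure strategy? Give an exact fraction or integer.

r1: (6)·(1/2) + (-1)·(2/5) + (3)·(1/10) = 29/10.
r2: (6)·(1/2) + (4)·(2/5) + (4)·(1/10) = 5.
r3: (7)·(1/2) + (8)·(2/5) + (-2)·(1/10) = 13/2.
The best pure response is r3 with expected payoff 13/2.

13/2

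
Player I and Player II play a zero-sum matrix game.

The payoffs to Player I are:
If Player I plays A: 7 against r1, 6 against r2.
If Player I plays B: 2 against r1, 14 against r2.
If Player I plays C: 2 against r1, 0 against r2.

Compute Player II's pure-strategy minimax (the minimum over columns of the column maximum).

7

The worst case (largest entry) in each column is r1: 7, r2: 14.
The best (smallest) of these is 7.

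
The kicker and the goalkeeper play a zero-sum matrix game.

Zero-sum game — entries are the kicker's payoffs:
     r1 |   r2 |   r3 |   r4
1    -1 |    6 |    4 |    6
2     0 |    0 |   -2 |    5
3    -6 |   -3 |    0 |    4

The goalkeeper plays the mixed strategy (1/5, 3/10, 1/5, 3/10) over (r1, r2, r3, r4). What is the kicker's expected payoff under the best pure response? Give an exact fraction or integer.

1: (-1)·(1/5) + (6)·(3/10) + (4)·(1/5) + (6)·(3/10) = 21/5.
2: (0)·(1/5) + (0)·(3/10) + (-2)·(1/5) + (5)·(3/10) = 11/10.
3: (-6)·(1/5) + (-3)·(3/10) + (0)·(1/5) + (4)·(3/10) = -9/10.
The best pure response is 1 with expected payoff 21/5.

21/5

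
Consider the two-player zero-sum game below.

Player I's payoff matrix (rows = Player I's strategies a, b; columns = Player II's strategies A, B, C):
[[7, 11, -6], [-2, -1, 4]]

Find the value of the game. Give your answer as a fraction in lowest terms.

16/19

Column B is strictly dominated by A for Player II (it gives Player I more in every row).
The remaining 2×2 game on (a, b) × (A, C) has no saddle point. Let Player I play a with probability p; indifference gives 7p − 2(1−p) = −6p + 4(1−p), so p = 6/19.
Similarly Player II's optimal q on A is 10/19, and the value is 7·(10/19) + (-6)·(9/19) = 16/19.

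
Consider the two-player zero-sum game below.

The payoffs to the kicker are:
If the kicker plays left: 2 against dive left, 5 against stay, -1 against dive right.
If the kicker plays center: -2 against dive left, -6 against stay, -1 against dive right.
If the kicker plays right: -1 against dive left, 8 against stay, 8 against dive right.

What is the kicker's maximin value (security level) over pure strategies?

The worst-case payoff for each row is left: -1, center: -6, right: -1.
The best of these is -1.

-1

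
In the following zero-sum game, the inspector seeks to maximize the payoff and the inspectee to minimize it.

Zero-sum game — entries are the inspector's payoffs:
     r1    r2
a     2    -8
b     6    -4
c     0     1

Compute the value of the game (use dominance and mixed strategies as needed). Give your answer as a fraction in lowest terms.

Row a is strictly dominated by row b, so the inspector never plays it.
The remaining 2×2 game on (b, c) × (r1, r2) has no saddle point. Let the inspector play b with probability p; indifference gives 6p = −4p + (1−p), so p = 1/11.
Similarly the inspectee's optimal q on r1 is 5/11, and the value is 6·(5/11) + (-4)·(6/11) = 6/11.

6/11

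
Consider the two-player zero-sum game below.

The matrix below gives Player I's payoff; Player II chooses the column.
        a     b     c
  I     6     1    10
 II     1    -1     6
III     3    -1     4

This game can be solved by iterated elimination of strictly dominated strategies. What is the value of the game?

1

Column a is strictly dominated by b for Player II (1<6, -1<1, -1<3); eliminate a.
Column c is strictly dominated by b for Player II (1<10, -1<6, -1<4); eliminate c.
Row III is strictly dominated by row I (1>-1); eliminate III.
Row II is strictly dominated by row I (1>-1); eliminate II.
Only (I, b) remains, with payoff 1.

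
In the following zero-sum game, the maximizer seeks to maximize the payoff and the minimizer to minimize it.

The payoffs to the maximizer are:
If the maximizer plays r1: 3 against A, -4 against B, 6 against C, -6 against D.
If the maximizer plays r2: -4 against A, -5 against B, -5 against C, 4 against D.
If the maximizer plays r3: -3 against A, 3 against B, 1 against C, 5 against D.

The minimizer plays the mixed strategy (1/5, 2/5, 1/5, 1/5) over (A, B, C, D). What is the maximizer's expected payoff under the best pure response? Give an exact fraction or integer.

9/5

r1: (3)·(1/5) + (-4)·(2/5) + (6)·(1/5) + (-6)·(1/5) = -1.
r2: (-4)·(1/5) + (-5)·(2/5) + (-5)·(1/5) + (4)·(1/5) = -3.
r3: (-3)·(1/5) + (3)·(2/5) + (1)·(1/5) + (5)·(1/5) = 9/5.
The best pure response is r3 with expected payoff 9/5.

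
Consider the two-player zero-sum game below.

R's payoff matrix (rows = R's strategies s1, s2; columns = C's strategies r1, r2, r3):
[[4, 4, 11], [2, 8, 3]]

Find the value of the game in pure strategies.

Row minima: 4, 2 → R's maximin is 4.
Column maxima: 4, 8, 11 → C's minimax is 4.
They coincide at (s1, r1), so the value is 4.

4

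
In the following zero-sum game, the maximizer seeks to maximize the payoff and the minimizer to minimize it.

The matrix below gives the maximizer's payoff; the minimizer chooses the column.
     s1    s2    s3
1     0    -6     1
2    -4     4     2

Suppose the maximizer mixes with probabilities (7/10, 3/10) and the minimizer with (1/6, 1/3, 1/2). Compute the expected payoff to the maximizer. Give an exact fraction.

Against (1/6, 1/3, 1/2), each row's expected payoff is 1: -3/2; 2: 5/3.
Taking the (7/10, 3/10)-weighted average: (7/10)·(-3/2) + (3/10)·(5/3) = -11/20.

-11/20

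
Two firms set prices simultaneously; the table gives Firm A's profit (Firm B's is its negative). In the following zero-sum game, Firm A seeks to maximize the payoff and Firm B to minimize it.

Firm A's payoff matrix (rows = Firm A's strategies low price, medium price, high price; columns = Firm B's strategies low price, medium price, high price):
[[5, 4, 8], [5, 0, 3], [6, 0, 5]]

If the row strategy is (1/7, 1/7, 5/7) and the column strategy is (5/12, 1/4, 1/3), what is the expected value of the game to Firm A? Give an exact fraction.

Against (5/12, 1/4, 1/3), each row's expected payoff is low price: 23/4; medium price: 37/12; high price: 25/6.
Taking the (1/7, 1/7, 5/7)-weighted average: (1/7)·(23/4) + (1/7)·(37/12) + (5/7)·(25/6) = 89/21.

89/21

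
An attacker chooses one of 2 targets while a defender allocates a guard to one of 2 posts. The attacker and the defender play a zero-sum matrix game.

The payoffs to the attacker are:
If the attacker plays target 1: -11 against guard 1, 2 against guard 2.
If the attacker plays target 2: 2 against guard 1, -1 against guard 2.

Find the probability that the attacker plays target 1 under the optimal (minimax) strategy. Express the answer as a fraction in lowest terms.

3/16

Row minima are -11 and -1, so the attacker's maximin is -1; column maxima are 2 and 2, so the defender's minimax is 2. These differ, so the equilibrium is in mixed strategies.
Let the attacker play target 1 with probability p. The defender is indifferent when −11p + 2(1−p) = 2p − (1−p), giving p = 3/16.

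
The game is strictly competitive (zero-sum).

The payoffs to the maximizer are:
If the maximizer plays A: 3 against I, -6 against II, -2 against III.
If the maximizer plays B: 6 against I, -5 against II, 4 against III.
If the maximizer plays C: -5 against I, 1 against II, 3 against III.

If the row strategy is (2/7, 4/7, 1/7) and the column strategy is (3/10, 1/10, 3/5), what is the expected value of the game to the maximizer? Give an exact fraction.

Against (3/10, 1/10, 3/5), each row's expected payoff is A: -9/10; B: 37/10; C: 2/5.
Taking the (2/7, 4/7, 1/7)-weighted average: (2/7)·(-9/10) + (4/7)·(37/10) + (1/7)·(2/5) = 67/35.

67/35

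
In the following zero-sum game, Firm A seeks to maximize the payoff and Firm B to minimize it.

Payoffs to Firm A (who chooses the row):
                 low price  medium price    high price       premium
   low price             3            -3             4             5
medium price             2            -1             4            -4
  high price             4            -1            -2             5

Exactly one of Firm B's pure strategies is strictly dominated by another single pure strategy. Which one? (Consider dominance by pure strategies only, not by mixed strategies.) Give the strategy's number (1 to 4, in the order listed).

Firm B prefers columns that give Firm A less. Compare low price with medium price: -3 < 3, -1 < 2, -1 < 4.
So medium price strictly dominates low price for Firm B; low price is strictly dominated.

1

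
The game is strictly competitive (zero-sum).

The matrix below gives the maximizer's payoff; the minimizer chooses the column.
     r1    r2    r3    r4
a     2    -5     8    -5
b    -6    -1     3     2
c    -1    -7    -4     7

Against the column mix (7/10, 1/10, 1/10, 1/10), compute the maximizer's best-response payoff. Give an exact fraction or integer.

a: (2)·(7/10) + (-5)·(1/10) + (8)·(1/10) + (-5)·(1/10) = 6/5.
b: (-6)·(7/10) + (-1)·(1/10) + (3)·(1/10) + (2)·(1/10) = -19/5.
c: (-1)·(7/10) + (-7)·(1/10) + (-4)·(1/10) + (7)·(1/10) = -11/10.
The best pure response is a with expected payoff 6/5.

6/5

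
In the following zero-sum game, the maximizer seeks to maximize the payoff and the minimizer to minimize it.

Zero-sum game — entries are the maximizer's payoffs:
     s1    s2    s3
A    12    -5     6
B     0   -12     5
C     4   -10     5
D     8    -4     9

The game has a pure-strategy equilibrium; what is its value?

Row minima: -5, -12, -10, -4 → the maximizer's maximin is -4.
Column maxima: 12, -4, 9 → the minimizer's minimax is -4.
They coincide at (D, s2), so the value is -4.

-4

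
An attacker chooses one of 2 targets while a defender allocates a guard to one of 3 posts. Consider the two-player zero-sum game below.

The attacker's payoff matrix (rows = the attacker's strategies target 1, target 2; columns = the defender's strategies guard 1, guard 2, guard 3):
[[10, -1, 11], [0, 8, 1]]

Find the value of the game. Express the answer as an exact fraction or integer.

80/19

Column guard 3 is strictly dominated by guard 1 for the defender (it gives the attacker more in every row).
The remaining 2×2 game on (target 1, target 2) × (guard 1, guard 2) has no saddle point. Let the attacker play target 1 with probability p; indifference gives 10p = −p + 8(1−p), so p = 8/19.
Similarly the defender's optimal q on guard 1 is 9/19, and the value is 10·(9/19) + (-1)·(10/19) = 80/19.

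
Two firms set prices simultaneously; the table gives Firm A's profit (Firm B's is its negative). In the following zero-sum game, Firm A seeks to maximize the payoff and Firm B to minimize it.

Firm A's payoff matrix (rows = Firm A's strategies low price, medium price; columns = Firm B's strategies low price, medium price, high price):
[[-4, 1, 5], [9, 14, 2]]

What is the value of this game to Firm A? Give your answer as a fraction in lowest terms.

Column medium price is strictly dominated by low price for Firm B (it gives Firm A more in every row).
The remaining 2×2 game on (low price, medium price) × (low price, high price) has no saddle point. Let Firm A play low price with probability p; indifference gives −4p + 9(1−p) = 5p + 2(1−p), so p = 7/16.
Similarly Firm B's optimal q on low price is 3/16, and the value is -4·(3/16) + (5)·(13/16) = 53/16.

53/16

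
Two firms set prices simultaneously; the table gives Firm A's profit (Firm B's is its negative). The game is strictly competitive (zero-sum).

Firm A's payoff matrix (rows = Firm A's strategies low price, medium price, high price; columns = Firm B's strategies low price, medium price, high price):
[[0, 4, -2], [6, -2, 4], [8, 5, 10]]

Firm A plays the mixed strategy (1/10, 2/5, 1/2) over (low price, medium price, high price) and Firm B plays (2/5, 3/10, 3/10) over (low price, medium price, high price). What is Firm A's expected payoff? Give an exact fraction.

511/100

Against (2/5, 3/10, 3/10), each row's expected payoff is low price: 3/5; medium price: 3; high price: 77/10.
Taking the (1/10, 2/5, 1/2)-weighted average: (1/10)·(3/5) + (2/5)·(3) + (1/2)·(77/10) = 511/100.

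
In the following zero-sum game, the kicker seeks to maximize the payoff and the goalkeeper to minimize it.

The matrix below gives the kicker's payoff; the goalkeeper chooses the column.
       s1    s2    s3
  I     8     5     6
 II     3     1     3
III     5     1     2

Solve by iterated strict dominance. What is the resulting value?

Row II is strictly dominated by row I (8>3, 5>1, 6>3); eliminate II.
Column s1 is strictly dominated by s2 for the goalkeeper (5<8, 1<5); eliminate s1.
Row III is strictly dominated by row I (5>1, 6>2); eliminate III.
Column s3 is strictly dominated by s2 for the goalkeeper (5<6); eliminate s3.
Only (I, s2) remains, with payoff 5.

5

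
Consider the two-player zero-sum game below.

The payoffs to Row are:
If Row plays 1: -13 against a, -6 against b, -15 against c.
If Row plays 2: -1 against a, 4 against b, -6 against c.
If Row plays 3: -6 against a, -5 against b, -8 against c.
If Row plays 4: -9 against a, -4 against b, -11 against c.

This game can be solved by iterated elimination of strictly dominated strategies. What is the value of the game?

Row 4 is strictly dominated by row 2 (-1>-9, 4>-4, -6>-11); eliminate 4.
Column b is strictly dominated by a for Column (-13<-6, -1<4, -6<-5); eliminate b.
Row 1 is strictly dominated by row 2 (-1>-13, -6>-15); eliminate 1.
Row 3 is strictly dominated by row 2 (-1>-6, -6>-8); eliminate 3.
Column a is strictly dominated by c for Column (-6<-1); eliminate a.
Only (2, c) remains, with payoff -6.

-6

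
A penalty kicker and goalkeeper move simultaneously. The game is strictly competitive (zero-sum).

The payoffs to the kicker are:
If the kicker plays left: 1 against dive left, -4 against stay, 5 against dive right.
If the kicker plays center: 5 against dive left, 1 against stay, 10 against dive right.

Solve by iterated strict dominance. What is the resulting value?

1

Row left is strictly dominated by row center (5>1, 1>-4, 10>5); eliminate left.
Column dive right is strictly dominated by dive left for the goalkeeper (5<10); eliminate dive right.
Column dive left is strictly dominated by stay for the goalkeeper (1<5); eliminate dive left.
Only (center, stay) remains, with payoff 1.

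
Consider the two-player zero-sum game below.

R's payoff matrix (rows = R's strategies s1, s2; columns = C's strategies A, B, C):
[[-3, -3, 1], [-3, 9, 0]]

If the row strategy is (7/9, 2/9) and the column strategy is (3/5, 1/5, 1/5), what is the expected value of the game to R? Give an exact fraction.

-77/45

Against (3/5, 1/5, 1/5), each row's expected payoff is s1: -11/5; s2: 0.
Taking the (7/9, 2/9)-weighted average: (7/9)·(-11/5) + (2/9)·(0) = -77/45.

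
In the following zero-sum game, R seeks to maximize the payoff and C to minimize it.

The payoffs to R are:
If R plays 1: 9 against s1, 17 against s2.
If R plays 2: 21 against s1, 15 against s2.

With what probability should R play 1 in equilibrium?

Row minima are 9 and 15, so R's maximin is 15; column maxima are 21 and 17, so C's minimax is 17. These differ, so the equilibrium is in mixed strategies.
Let R play 1 with probability p. C is indifferent when 9p + 21(1−p) = 17p + 15(1−p), giving p = 3/7.

3/7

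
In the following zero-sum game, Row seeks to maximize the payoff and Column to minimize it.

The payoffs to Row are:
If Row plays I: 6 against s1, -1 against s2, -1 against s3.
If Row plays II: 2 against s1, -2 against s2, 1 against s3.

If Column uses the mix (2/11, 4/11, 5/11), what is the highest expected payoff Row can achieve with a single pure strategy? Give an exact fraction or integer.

3/11

I: (6)·(2/11) + (-1)·(4/11) + (-1)·(5/11) = 3/11.
II: (2)·(2/11) + (-2)·(4/11) + (1)·(5/11) = 1/11.
The best pure response is I with expected payoff 3/11.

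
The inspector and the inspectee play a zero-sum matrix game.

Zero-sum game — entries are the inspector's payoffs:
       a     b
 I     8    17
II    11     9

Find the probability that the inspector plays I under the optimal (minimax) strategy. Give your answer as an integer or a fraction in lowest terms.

Row minima are 8 and 9, so the inspector's maximin is 9; column maxima are 11 and 17, so the inspectee's minimax is 11. These differ, so the equilibrium is in mixed strategies.
Let the inspector play I with probability p. The inspectee is indifferent when 8p + 11(1−p) = 17p + 9(1−p), giving p = 2/11.

2/11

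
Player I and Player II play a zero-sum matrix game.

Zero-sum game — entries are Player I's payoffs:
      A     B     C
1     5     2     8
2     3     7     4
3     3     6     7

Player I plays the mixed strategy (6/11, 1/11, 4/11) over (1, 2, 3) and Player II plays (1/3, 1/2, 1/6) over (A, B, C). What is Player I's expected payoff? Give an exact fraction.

Against (1/3, 1/2, 1/6), each row's expected payoff is 1: 4; 2: 31/6; 3: 31/6.
Taking the (6/11, 1/11, 4/11)-weighted average: (6/11)·(4) + (1/11)·(31/6) + (4/11)·(31/6) = 299/66.

299/66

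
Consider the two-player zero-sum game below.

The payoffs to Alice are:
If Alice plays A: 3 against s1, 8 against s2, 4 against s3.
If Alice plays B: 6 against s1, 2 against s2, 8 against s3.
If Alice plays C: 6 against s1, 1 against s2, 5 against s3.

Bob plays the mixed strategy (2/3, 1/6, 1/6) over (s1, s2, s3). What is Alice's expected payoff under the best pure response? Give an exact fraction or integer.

17/3

A: (3)·(2/3) + (8)·(1/6) + (4)·(1/6) = 4.
B: (6)·(2/3) + (2)·(1/6) + (8)·(1/6) = 17/3.
C: (6)·(2/3) + (1)·(1/6) + (5)·(1/6) = 5.
The best pure response is B with expected payoff 17/3.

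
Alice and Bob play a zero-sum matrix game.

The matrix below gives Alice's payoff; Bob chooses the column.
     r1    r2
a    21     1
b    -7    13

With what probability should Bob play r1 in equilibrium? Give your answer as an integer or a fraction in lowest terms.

Row minima are 1 and -7, so Alice's maximin is 1; column maxima are 21 and 13, so Bob's minimax is 13. These differ, so the equilibrium is in mixed strategies.
Let Bob play r1 with probability q. Alice is indifferent when 21q + (1−q) = −7q + 13(1−q), giving q = 3/10.

3/10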